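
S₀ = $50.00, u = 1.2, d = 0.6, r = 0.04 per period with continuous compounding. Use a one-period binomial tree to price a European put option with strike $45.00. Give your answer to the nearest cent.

$3.82

Risk-neutral probability p = (e^0.04 − 0.6)/(1.2 − 0.6) = 0.4408/0.6000 = 0.7347
Terminal stock prices: S_u = 60, S_d = 30
Terminal payoffs (K − S): max(-15, 0) = 0, max(15, 0) = 15
Node 0 (S = 50): V_0 = e^(−0.04)·[0.7347·0.0000 + 0.2653·15.0000] = 3.8237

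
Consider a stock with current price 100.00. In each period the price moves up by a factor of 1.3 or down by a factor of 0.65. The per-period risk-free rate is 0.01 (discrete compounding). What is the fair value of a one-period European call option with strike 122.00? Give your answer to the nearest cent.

4.39

Risk-neutral probability p = (1 + 0.01 − 0.65)/(1.3 − 0.65) = 0.3600/0.6500 = 0.5538
Terminal stock prices: S_u = 130, S_d = 65
Terminal payoffs (S − K): max(8, 0) = 8, max(-57, 0) = 0
Node 0 (S = 100): V_0 = 1/1.01·[0.5538·8.0000 + 0.4462·0.0000] = 4.3869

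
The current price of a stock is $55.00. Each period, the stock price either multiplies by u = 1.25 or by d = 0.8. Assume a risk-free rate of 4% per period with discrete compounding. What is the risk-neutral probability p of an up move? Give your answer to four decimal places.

p = 0.5333

Risk-neutral probability p = (1 + 0.04 − 0.8)/(1.25 − 0.8) = 0.2400/0.4500 = 0.5333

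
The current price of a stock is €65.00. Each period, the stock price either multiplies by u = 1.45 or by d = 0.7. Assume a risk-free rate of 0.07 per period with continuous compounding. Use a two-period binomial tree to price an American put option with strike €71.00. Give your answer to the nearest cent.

€13.06

Risk-neutral probability p = (e^0.07 − 0.7)/(1.45 − 0.7) = 0.3725/0.7500 = 0.4967
Terminal stock prices: S_uu = 136.7, S_ud = 65.97, S_dd = 31.85
Terminal payoffs (K − S): max(-65.66, 0) = 0, max(5.025, 0) = 5.025, max(39.15, 0) = 39.15
Node u (S = 94.25): continuation = e^(−0.07)·[0.4967·0.0000 + 0.5033·5.0250] = 2.3582; exercise value = 0.0000 ≤ continuation, so V_u = 2.3582
Node d (S = 45.5): continuation = e^(−0.07)·[0.4967·5.0250 + 0.5033·39.1500] = 20.7000; exercise value = 25.5000 > continuation, so V_d = 25.5000 (exercise)
Node 0 (S = 65): continuation = e^(−0.07)·[0.4967·2.3582 + 0.5033·25.5000] = 13.0591; exercise value = 6.0000 ≤ continuation, so V_0 = 13.0591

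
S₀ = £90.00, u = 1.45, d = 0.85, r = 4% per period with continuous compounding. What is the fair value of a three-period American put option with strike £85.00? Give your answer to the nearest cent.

Risk-neutral probability p = (e^0.04 − 0.85)/(1.45 − 0.85) = 0.1908/0.6000 = 0.3180
Terminal stock prices: S_uuu = 274.4, S_uud = 160.8, S_udd = 94.29, S_ddd = 55.27
Terminal payoffs (K − S): max(-189.4, 0) = 0, max(-75.84, 0) = 0, max(-9.286, 0) = 0, max(29.73, 0) = 29.73
Node uu (S = 189.2): continuation = e^(−0.04)·[0.3180·0.0000 + 0.6820·0.0000] = 0.0000; exercise value = 0.0000 ≤ continuation, so V_uu = 0.0000
Node ud (S = 110.9): continuation = e^(−0.04)·[0.3180·0.0000 + 0.6820·0.0000] = 0.0000; exercise value = 0.0000 ≤ continuation, so V_ud = 0.0000
Node dd (S = 65.02): continuation = e^(−0.04)·[0.3180·0.0000 + 0.6820·29.7288] = 19.4795; exercise value = 19.9750 > continuation, so V_dd = 19.9750 (exercise)
Node u (S = 130.5): continuation = e^(−0.04)·[0.3180·0.0000 + 0.6820·0.0000] = 0.0000; exercise value = 0.0000 ≤ continuation, so V_u = 0.0000
Node d (S = 76.5): continuation = e^(−0.04)·[0.3180·0.0000 + 0.6820·19.9750] = 13.0884; exercise value = 8.5000 ≤ continuation, so V_d = 13.0884
Node 0 (S = 90): continuation = e^(−0.04)·[0.3180·0.0000 + 0.6820·13.0884] = 8.5761; exercise value = 0.0000 ≤ continuation, so V_0 = 8.5761

£8.58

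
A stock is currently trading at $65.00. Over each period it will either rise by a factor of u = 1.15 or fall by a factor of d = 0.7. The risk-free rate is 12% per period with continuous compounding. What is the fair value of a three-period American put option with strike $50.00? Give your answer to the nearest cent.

$0.22

Risk-neutral probability p = (e^0.12 − 0.7)/(1.15 − 0.7) = 0.4275/0.4500 = 0.9500
Terminal stock prices: S_uuu = 98.86, S_uud = 60.17, S_udd = 36.63, S_ddd = 22.29
Terminal payoffs (K − S): max(-48.86, 0) = 0, max(-10.17, 0) = 0, max(13.37, 0) = 13.37, max(27.71, 0) = 27.71
Node uu (S = 85.96): continuation = e^(−0.12)·[0.9500·0.0000 + 0.0500·0.0000] = 0.0000; exercise value = 0.0000 ≤ continuation, so V_uu = 0.0000
Node ud (S = 52.32): continuation = e^(−0.12)·[0.9500·0.0000 + 0.0500·13.3725] = 0.5931; exercise value = 0.0000 ≤ continuation, so V_ud = 0.5931
Node dd (S = 31.85): continuation = e^(−0.12)·[0.9500·13.3725 + 0.0500·27.7050] = 12.4960; exercise value = 18.1500 > continuation, so V_dd = 18.1500 (exercise)
Node u (S = 74.75): continuation = e^(−0.12)·[0.9500·0.0000 + 0.0500·0.5931] = 0.0263; exercise value = 0.0000 ≤ continuation, so V_u = 0.0263
Node d (S = 45.5): continuation = e^(−0.12)·[0.9500·0.5931 + 0.0500·18.1500] = 1.3047; exercise value = 4.5000 > continuation, so V_d = 4.5000 (exercise)
Node 0 (S = 65): continuation = e^(−0.12)·[0.9500·0.0263 + 0.0500·4.5000] = 0.2217; exercise value = 0.0000 ≤ continuation, so V_0 = 0.2217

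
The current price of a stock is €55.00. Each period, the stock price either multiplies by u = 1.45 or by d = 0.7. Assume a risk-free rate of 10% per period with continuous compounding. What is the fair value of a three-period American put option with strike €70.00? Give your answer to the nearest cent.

Risk-neutral probability p = (e^0.1 − 0.7)/(1.45 − 0.7) = 0.4052/0.7500 = 0.5402
Terminal stock prices: S_uuu = 167.7, S_uud = 80.95, S_udd = 39.08, S_ddd = 18.86
Terminal payoffs (K − S): max(-97.67, 0) = 0, max(-10.95, 0) = 0, max(30.92, 0) = 30.92, max(51.14, 0) = 51.14
Node uu (S = 115.6): continuation = e^(−0.1)·[0.5402·0.0000 + 0.4598·0.0000] = 0.0000; exercise value = 0.0000 ≤ continuation, so V_uu = 0.0000
Node ud (S = 55.82): continuation = e^(−0.1)·[0.5402·0.0000 + 0.4598·30.9225] = 12.8643; exercise value = 14.1750 > continuation, so V_ud = 14.1750 (exercise)
Node dd (S = 26.95): continuation = e^(−0.1)·[0.5402·30.9225 + 0.4598·51.1350] = 36.3886; exercise value = 43.0500 > continuation, so V_dd = 43.0500 (exercise)
Node u (S = 79.75): continuation = e^(−0.1)·[0.5402·0.0000 + 0.4598·14.1750] = 5.8971; exercise value = 0.0000 ≤ continuation, so V_u = 5.8971
Node d (S = 38.5): continuation = e^(−0.1)·[0.5402·14.1750 + 0.4598·43.0500] = 24.8386; exercise value = 31.5000 > continuation, so V_d = 31.5000 (exercise)
Node 0 (S = 55): continuation = e^(−0.1)·[0.5402·5.8971 + 0.4598·31.5000] = 15.9872; exercise value = 15.0000 ≤ continuation, so V_0 = 15.9872

€15.99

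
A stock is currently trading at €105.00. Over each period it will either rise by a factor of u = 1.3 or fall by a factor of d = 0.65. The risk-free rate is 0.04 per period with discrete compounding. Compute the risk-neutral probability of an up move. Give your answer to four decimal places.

Risk-neutral probability p = (1 + 0.04 − 0.65)/(1.3 − 0.65) = 0.3900/0.6500 = 0.6000

p = 0.6000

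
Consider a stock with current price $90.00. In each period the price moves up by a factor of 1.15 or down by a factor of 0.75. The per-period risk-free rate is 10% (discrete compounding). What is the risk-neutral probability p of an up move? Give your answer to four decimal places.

p = 0.8750

Risk-neutral probability p = (1 + 0.1 − 0.75)/(1.15 − 0.75) = 0.3500/0.4000 = 0.8750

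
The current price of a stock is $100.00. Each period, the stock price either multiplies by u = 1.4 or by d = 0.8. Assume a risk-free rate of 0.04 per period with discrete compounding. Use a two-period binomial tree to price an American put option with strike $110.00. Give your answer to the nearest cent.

$17.31

Risk-neutral probability p = (1 + 0.04 − 0.8)/(1.4 − 0.8) = 0.2400/0.6000 = 0.4000
Terminal stock prices: S_uu = 196, S_ud = 112, S_dd = 64
Terminal payoffs (K − S): max(-86, 0) = 0, max(-2, 0) = 0, max(46, 0) = 46
Node u (S = 140): continuation = 1/1.04·[0.4000·0.0000 + 0.6000·0.0000] = 0.0000; exercise value = 0.0000 ≤ continuation, so V_u = 0.0000
Node d (S = 80): continuation = 1/1.04·[0.4000·0.0000 + 0.6000·46.0000] = 26.5385; exercise value = 30.0000 > continuation, so V_d = 30.0000 (exercise)
Node 0 (S = 100): continuation = 1/1.04·[0.4000·0.0000 + 0.6000·30.0000] = 17.3077; exercise value = 10.0000 ≤ continuation, so V_0 = 17.3077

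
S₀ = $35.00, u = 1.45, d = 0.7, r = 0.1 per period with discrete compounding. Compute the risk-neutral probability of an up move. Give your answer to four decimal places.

Risk-neutral probability p = (1 + 0.1 − 0.7)/(1.45 − 0.7) = 0.4000/0.7500 = 0.5333

p = 0.5333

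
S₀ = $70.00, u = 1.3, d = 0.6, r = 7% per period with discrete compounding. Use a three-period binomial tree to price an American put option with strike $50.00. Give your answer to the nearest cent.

$4.38

Risk-neutral probability p = (1 + 0.07 − 0.6)/(1.3 − 0.6) = 0.4700/0.7000 = 0.6714
Terminal stock prices: S_uuu = 153.8, S_uud = 70.98, S_udd = 32.76, S_ddd = 15.12
Terminal payoffs (K − S): max(-103.8, 0) = 0, max(-20.98, 0) = 0, max(17.24, 0) = 17.24, max(34.88, 0) = 34.88
Node uu (S = 118.3): continuation = 1/1.07·[0.6714·0.0000 + 0.3286·0.0000] = 0.0000; exercise value = 0.0000 ≤ continuation, so V_uu = 0.0000
Node ud (S = 54.6): continuation = 1/1.07·[0.6714·0.0000 + 0.3286·17.2400] = 5.2940; exercise value = 0.0000 ≤ continuation, so V_ud = 5.2940
Node dd (S = 25.2): continuation = 1/1.07·[0.6714·17.2400 + 0.3286·34.8800] = 21.5290; exercise value = 24.8000 > continuation, so V_dd = 24.8000 (exercise)
Node u (S = 91): continuation = 1/1.07·[0.6714·0.0000 + 0.3286·5.2940] = 1.6257; exercise value = 0.0000 ≤ continuation, so V_u = 1.6257
Node d (S = 42): continuation = 1/1.07·[0.6714·5.2940 + 0.3286·24.8000] = 10.9375; exercise value = 8.0000 ≤ continuation, so V_d = 10.9375
Node 0 (S = 70): continuation = 1/1.07·[0.6714·1.6257 + 0.3286·10.9375] = 4.3787; exercise value = 0.0000 ≤ continuation, so V_0 = 4.3787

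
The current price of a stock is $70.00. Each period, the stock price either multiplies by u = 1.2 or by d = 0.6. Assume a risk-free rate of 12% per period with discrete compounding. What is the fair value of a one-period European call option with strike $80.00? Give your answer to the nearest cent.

$3.10

Risk-neutral probability p = (1 + 0.12 − 0.6)/(1.2 − 0.6) = 0.5200/0.6000 = 0.8667
Terminal stock prices: S_u = 84, S_d = 42
Terminal payoffs (S − K): max(4, 0) = 4, max(-38, 0) = 0
Node 0 (S = 70): V_0 = 1/1.12·[0.8667·4.0000 + 0.1333·0.0000] = 3.0952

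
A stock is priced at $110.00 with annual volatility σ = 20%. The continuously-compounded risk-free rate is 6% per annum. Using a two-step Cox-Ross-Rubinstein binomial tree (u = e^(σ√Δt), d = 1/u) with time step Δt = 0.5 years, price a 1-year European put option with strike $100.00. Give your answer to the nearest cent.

$2.95

CRR parameters: u = e^(σ√Δt) = e^(0.2·√0.5) = 1.1519, d = 1/u = 0.8681
Per-period rate: rΔt = 0.06·0.5 = 0.03, so R = e^0.03 = 1.0305
Risk-neutral probability p = (e^0.03 − 0.8681)/(1.1519 − 0.8681) = 0.1623/0.2838 = 0.5720
Terminal stock prices: S_uu = 146, S_ud = 110, S_dd = 82.9
Terminal payoffs (K − S): max(-45.96, 0) = 0, max(-10, 0) = 0, max(17.1, 0) = 17.1
Node u (S = 126.7): V_u = e^(−0.03)·[0.5720·0.0000 + 0.4280·0.0000] = 0.0000
Node d (S = 95.49): V_d = e^(−0.03)·[0.5720·0.0000 + 0.4280·17.0998] = 7.1021
Node 0 (S = 110): V_0 = e^(−0.03)·[0.5720·0.0000 + 0.4280·7.1021] = 2.9497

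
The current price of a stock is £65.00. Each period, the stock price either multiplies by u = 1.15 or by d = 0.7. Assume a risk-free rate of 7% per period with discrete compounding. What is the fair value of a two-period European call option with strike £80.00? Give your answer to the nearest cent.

£3.52

Risk-neutral probability p = (1 + 0.07 − 0.7)/(1.15 − 0.7) = 0.3700/0.4500 = 0.8222
Terminal stock prices: S_uu = 85.96, S_ud = 52.32, S_dd = 31.85
Terminal payoffs (S − K): max(5.962, 0) = 5.962, max(-27.68, 0) = 0, max(-48.15, 0) = 0
Node u (S = 74.75): V_u = 1/1.07·[0.8222·5.9625 + 0.1778·0.0000] = 4.5818
Node d (S = 45.5): V_d = 1/1.07·[0.8222·0.0000 + 0.1778·0.0000] = 0.0000
Node 0 (S = 65): V_0 = 1/1.07·[0.8222·4.5818 + 0.1778·0.0000] = 3.5208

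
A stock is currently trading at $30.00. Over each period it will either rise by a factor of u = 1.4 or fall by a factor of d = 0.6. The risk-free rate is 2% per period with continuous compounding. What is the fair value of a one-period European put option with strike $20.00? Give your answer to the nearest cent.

$0.93

Risk-neutral probability p = (e^0.02 − 0.6)/(1.4 − 0.6) = 0.4202/0.8000 = 0.5253
Terminal stock prices: S_u = 42, S_d = 18
Terminal payoffs (K − S): max(-22, 0) = 0, max(2, 0) = 2
Node 0 (S = 30): V_0 = e^(−0.02)·[0.5253·0.0000 + 0.4747·2.0000] = 0.9307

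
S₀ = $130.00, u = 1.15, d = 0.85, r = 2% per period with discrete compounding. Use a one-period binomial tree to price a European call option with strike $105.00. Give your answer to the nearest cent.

Risk-neutral probability p = (1 + 0.02 − 0.85)/(1.15 − 0.85) = 0.1700/0.3000 = 0.5667
Terminal stock prices: S_u = 149.5, S_d = 110.5
Terminal payoffs (S − K): max(44.5, 0) = 44.5, max(5.5, 0) = 5.5
Node 0 (S = 130): V_0 = 1/1.02·[0.5667·44.5000 + 0.4333·5.5000] = 27.0588

$27.06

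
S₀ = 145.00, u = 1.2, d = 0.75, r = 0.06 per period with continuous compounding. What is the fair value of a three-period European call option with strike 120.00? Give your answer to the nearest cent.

Risk-neutral probability p = (e^0.06 − 0.75)/(1.2 − 0.75) = 0.3118/0.4500 = 0.6930
Terminal stock prices: S_uuu = 250.6, S_uud = 156.6, S_udd = 97.88, S_ddd = 61.17
Terminal payoffs (S − K): max(130.6, 0) = 130.6, max(36.6, 0) = 36.6, max(-22.12, 0) = 0, max(-58.83, 0) = 0
Node uu (S = 208.8): V_uu = e^(−0.06)·[0.6930·130.5600 + 0.3070·36.6000] = 95.7883
Node ud (S = 130.5): V_ud = e^(−0.06)·[0.6930·36.6000 + 0.3070·0.0000] = 23.8857
Node dd (S = 81.56): V_dd = e^(−0.06)·[0.6930·0.0000 + 0.3070·0.0000] = 0.0000
Node u (S = 174): V_u = e^(−0.06)·[0.6930·95.7883 + 0.3070·23.8857] = 69.4194
Node d (S = 108.8): V_d = e^(−0.06)·[0.6930·23.8857 + 0.3070·0.0000] = 15.5882
Node 0 (S = 145): V_0 = e^(−0.06)·[0.6930·69.4194 + 0.3070·15.5882] = 49.8114

49.81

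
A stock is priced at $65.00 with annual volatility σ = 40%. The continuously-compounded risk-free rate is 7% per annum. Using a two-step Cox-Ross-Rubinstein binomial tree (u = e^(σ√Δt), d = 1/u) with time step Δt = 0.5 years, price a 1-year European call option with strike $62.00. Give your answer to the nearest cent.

CRR parameters: u = e^(σ√Δt) = e^(0.4·√0.5) = 1.3269, d = 1/u = 0.7536
Per-period rate: rΔt = 0.07·0.5 = 0.035, so R = e^0.035 = 1.0356
Risk-neutral probability p = (e^0.035 − 0.7536)/(1.3269 − 0.7536) = 0.2820/0.5733 = 0.4919
Terminal stock prices: S_uu = 114.4, S_ud = 65, S_dd = 36.92
Terminal payoffs (S − K): max(52.44, 0) = 52.44, max(3, 0) = 3, max(-25.08, 0) = 0
Node u (S = 86.25): V_u = e^(−0.035)·[0.4919·52.4425 + 0.5081·3.0000] = 26.3807
Node d (S = 48.99): V_d = e^(−0.035)·[0.4919·3.0000 + 0.5081·0.0000] = 1.4249
Node 0 (S = 65): V_0 = e^(−0.035)·[0.4919·26.3807 + 0.5081·1.4249] = 13.2293

$13.23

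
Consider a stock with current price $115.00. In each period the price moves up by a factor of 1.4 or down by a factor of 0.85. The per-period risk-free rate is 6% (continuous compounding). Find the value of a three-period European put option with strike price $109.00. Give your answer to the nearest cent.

$7.45

Risk-neutral probability p = (e^0.06 − 0.85)/(1.4 − 0.85) = 0.2118/0.5500 = 0.3852
Terminal stock prices: S_uuu = 315.6, S_uud = 191.6, S_udd = 116.3, S_ddd = 70.62
Terminal payoffs (K − S): max(-206.6, 0) = 0, max(-82.59, 0) = 0, max(-7.322, 0) = 0, max(38.38, 0) = 38.38
Node uu (S = 225.4): V_uu = e^(−0.06)·[0.3852·0.0000 + 0.6148·0.0000] = 0.0000
Node ud (S = 136.8): V_ud = e^(−0.06)·[0.3852·0.0000 + 0.6148·0.0000] = 0.0000
Node dd (S = 83.09): V_dd = e^(−0.06)·[0.3852·0.0000 + 0.6148·38.3756] = 22.2209
Node u (S = 161): V_u = e^(−0.06)·[0.3852·0.0000 + 0.6148·0.0000] = 0.0000
Node d (S = 97.75): V_d = e^(−0.06)·[0.3852·0.0000 + 0.6148·22.2209] = 12.8667
Node 0 (S = 115): V_0 = e^(−0.06)·[0.3852·0.0000 + 0.6148·12.8667] = 7.4503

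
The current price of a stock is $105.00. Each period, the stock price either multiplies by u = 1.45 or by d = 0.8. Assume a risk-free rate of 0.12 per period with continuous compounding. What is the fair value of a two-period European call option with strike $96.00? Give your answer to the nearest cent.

Risk-neutral probability p = (e^0.12 − 0.8)/(1.45 − 0.8) = 0.3275/0.6500 = 0.5038
Terminal stock prices: S_uu = 220.8, S_ud = 121.8, S_dd = 67.2
Terminal payoffs (S − K): max(124.8, 0) = 124.8, max(25.8, 0) = 25.8, max(-28.8, 0) = 0
Node u (S = 152.2): V_u = e^(−0.12)·[0.5038·124.7625 + 0.4962·25.8000] = 67.1056
Node d (S = 84): V_d = e^(−0.12)·[0.5038·25.8000 + 0.4962·0.0000] = 11.5292
Node 0 (S = 105): V_0 = e^(−0.12)·[0.5038·67.1056 + 0.4962·11.5292] = 35.0608

$35.06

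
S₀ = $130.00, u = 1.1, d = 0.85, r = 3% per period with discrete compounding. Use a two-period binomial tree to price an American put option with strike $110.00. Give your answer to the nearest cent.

$1.19

Risk-neutral probability p = (1 + 0.03 − 0.85)/(1.1 − 0.85) = 0.1800/0.2500 = 0.7200
Terminal stock prices: S_uu = 157.3, S_ud = 121.5, S_dd = 93.92
Terminal payoffs (K − S): max(-47.3, 0) = 0, max(-11.55, 0) = 0, max(16.08, 0) = 16.08
Node u (S = 143): continuation = 1/1.03·[0.7200·0.0000 + 0.2800·0.0000] = 0.0000; exercise value = 0.0000 ≤ continuation, so V_u = 0.0000
Node d (S = 110.5): continuation = 1/1.03·[0.7200·0.0000 + 0.2800·16.0750] = 4.3699; exercise value = 0.0000 ≤ continuation, so V_d = 4.3699
Node 0 (S = 130): continuation = 1/1.03·[0.7200·0.0000 + 0.2800·4.3699] = 1.1879; exercise value = 0.0000 ≤ continuation, so V_0 = 1.1879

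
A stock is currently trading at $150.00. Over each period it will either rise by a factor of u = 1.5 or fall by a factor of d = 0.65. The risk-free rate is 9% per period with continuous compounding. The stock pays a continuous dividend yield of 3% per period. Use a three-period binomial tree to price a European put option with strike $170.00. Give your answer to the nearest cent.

Per-period risk-free factor R = e^0.09 = 1.0942; dividend-adjusted growth = e^(0.09−0.03) = 1.0618.
Risk-neutral probability p = (1.0618 − 0.65)/(1.5 − 0.65) = 0.4118/0.8500 = 0.4845
Terminal stock prices: S_uuu = 506.2, S_uud = 219.4, S_udd = 95.06, S_ddd = 41.19
Terminal payoffs (K − S): max(-336.2, 0) = 0, max(-49.38, 0) = 0, max(74.94, 0) = 74.94, max(128.8, 0) = 128.8
Node uu (S = 337.5): V_uu = e^(−0.09)·[0.4845·0.0000 + 0.5155·0.0000] = 0.0000
Node ud (S = 146.2): V_ud = e^(−0.09)·[0.4845·0.0000 + 0.5155·74.9375] = 35.3045
Node dd (S = 63.38): V_dd = e^(−0.09)·[0.4845·74.9375 + 0.5155·128.8063] = 93.8663
Node u (S = 225): V_u = e^(−0.09)·[0.4845·0.0000 + 0.5155·35.3045] = 16.6326
Node d (S = 97.5): V_d = e^(−0.09)·[0.4845·35.3045 + 0.5155·93.8663] = 59.8555
Node 0 (S = 150): V_0 = e^(−0.09)·[0.4845·16.6326 + 0.5155·59.8555] = 35.5642

$35.56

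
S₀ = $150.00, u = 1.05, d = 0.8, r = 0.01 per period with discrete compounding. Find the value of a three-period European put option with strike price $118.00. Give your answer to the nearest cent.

$1.24

Risk-neutral probability p = (1 + 0.01 − 0.8)/(1.05 − 0.8) = 0.2100/0.2500 = 0.8400
Terminal stock prices: S_uuu = 173.6, S_uud = 132.3, S_udd = 100.8, S_ddd = 76.8
Terminal payoffs (K − S): max(-55.64, 0) = 0, max(-14.3, 0) = 0, max(17.2, 0) = 17.2, max(41.2, 0) = 41.2
Node uu (S = 165.4): V_uu = 1/1.01·[0.8400·0.0000 + 0.1600·0.0000] = 0.0000
Node ud (S = 126): V_ud = 1/1.01·[0.8400·0.0000 + 0.1600·17.2000] = 2.7248
Node dd (S = 96): V_dd = 1/1.01·[0.8400·17.2000 + 0.1600·41.2000] = 20.8317
Node u (S = 157.5): V_u = 1/1.01·[0.8400·0.0000 + 0.1600·2.7248] = 0.4316
Node d (S = 120): V_d = 1/1.01·[0.8400·2.7248 + 0.1600·20.8317] = 5.5662
Node 0 (S = 150): V_0 = 1/1.01·[0.8400·0.4316 + 0.1600·5.5662] = 1.2408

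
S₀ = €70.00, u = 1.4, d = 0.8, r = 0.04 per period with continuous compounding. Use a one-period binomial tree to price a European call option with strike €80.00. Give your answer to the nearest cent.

€6.94

Risk-neutral probability p = (e^0.04 − 0.8)/(1.4 − 0.8) = 0.2408/0.6000 = 0.4014
Terminal stock prices: S_u = 98, S_d = 56
Terminal payoffs (S − K): max(18, 0) = 18, max(-24, 0) = 0
Node 0 (S = 70): V_0 = e^(−0.04)·[0.4014·18.0000 + 0.5986·0.0000] = 6.9411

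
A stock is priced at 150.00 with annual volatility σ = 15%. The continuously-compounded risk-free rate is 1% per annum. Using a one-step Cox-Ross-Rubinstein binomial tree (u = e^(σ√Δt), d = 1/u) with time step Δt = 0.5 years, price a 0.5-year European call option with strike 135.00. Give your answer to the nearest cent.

15.72

CRR parameters: u = e^(σ√Δt) = e^(0.15·√0.5) = 1.1119, d = 1/u = 0.8994
Per-period rate: rΔt = 0.01·0.5 = 0.005, so R = e^0.005 = 1.0050
Risk-neutral probability p = (e^0.005 − 0.8994)/(1.1119 − 0.8994) = 0.1056/0.2125 = 0.4971
Terminal stock prices: S_u = 166.8, S_d = 134.9
Terminal payoffs (S − K): max(31.78, 0) = 31.78, max(-0.09521, 0) = 0
Node 0 (S = 150): V_0 = e^(−0.005)·[0.4971·31.7843 + 0.5029·0.0000] = 15.7210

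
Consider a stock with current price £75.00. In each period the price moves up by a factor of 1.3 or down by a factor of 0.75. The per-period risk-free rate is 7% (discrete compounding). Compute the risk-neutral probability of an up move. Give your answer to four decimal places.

Risk-neutral probability p = (1 + 0.07 − 0.75)/(1.3 − 0.75) = 0.3200/0.5500 = 0.5818

p = 0.5818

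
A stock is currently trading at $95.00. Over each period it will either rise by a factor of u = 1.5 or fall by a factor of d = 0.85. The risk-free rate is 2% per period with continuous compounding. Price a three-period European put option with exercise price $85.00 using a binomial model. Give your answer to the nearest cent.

Risk-neutral probability p = (e^0.02 − 0.85)/(1.5 − 0.85) = 0.1702/0.6500 = 0.2618
Terminal stock prices: S_uuu = 320.6, S_uud = 181.7, S_udd = 103, S_ddd = 58.34
Terminal payoffs (K − S): max(-235.6, 0) = 0, max(-96.69, 0) = 0, max(-17.96, 0) = 0, max(26.66, 0) = 26.66
Node uu (S = 213.8): V_uu = e^(−0.02)·[0.2618·0.0000 + 0.7382·0.0000] = 0.0000
Node ud (S = 121.1): V_ud = e^(−0.02)·[0.2618·0.0000 + 0.7382·0.0000] = 0.0000
Node dd (S = 68.64): V_dd = e^(−0.02)·[0.2618·0.0000 + 0.7382·26.6581] = 19.2881
Node u (S = 142.5): V_u = e^(−0.02)·[0.2618·0.0000 + 0.7382·0.0000] = 0.0000
Node d (S = 80.75): V_d = e^(−0.02)·[0.2618·0.0000 + 0.7382·19.2881] = 13.9556
Node 0 (S = 95): V_0 = e^(−0.02)·[0.2618·0.0000 + 0.7382·13.9556] = 10.0974

$10.10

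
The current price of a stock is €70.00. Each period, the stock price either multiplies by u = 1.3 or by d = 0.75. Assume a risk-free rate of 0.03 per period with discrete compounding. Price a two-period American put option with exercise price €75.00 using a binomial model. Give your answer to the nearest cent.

Risk-neutral probability p = (1 + 0.03 − 0.75)/(1.3 − 0.75) = 0.2800/0.5500 = 0.5091
Terminal stock prices: S_uu = 118.3, S_ud = 68.25, S_dd = 39.38
Terminal payoffs (K − S): max(-43.3, 0) = 0, max(6.75, 0) = 6.75, max(35.62, 0) = 35.62
Node u (S = 91): continuation = 1/1.03·[0.5091·0.0000 + 0.4909·6.7500] = 3.2171; exercise value = 0.0000 ≤ continuation, so V_u = 3.2171
Node d (S = 52.5): continuation = 1/1.03·[0.5091·6.7500 + 0.4909·35.6250] = 20.3155; exercise value = 22.5000 > continuation, so V_d = 22.5000 (exercise)
Node 0 (S = 70): continuation = 1/1.03·[0.5091·3.2171 + 0.4909·22.5000] = 12.3138; exercise value = 5.0000 ≤ continuation, so V_0 = 12.3138

€12.31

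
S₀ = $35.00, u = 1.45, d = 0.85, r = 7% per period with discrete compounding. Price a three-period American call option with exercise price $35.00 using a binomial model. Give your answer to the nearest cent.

Risk-neutral probability p = (1 + 0.07 − 0.85)/(1.45 − 0.85) = 0.2200/0.6000 = 0.3667
Terminal stock prices: S_uuu = 106.7, S_uud = 62.55, S_udd = 36.67, S_ddd = 21.49
Terminal payoffs (S − K): max(71.7, 0) = 71.7, max(27.55, 0) = 27.55, max(1.667, 0) = 1.667, max(-13.51, 0) = 0
Node uu (S = 73.59): continuation = 1/1.07·[0.3667·71.7019 + 0.6333·27.5494] = 40.8772; exercise value = 38.5875 ≤ continuation, so V_uu = 40.8772
Node ud (S = 43.14): continuation = 1/1.07·[0.3667·27.5494 + 0.6333·1.6669] = 10.4272; exercise value = 8.1375 ≤ continuation, so V_ud = 10.4272
Node dd (S = 25.29): continuation = 1/1.07·[0.3667·1.6669 + 0.6333·0.0000] = 0.5712; exercise value = 0.0000 ≤ continuation, so V_dd = 0.5712
Node u (S = 50.75): continuation = 1/1.07·[0.3667·40.8772 + 0.6333·10.4272] = 20.1796; exercise value = 15.7500 ≤ continuation, so V_u = 20.1796
Node d (S = 29.75): continuation = 1/1.07·[0.3667·10.4272 + 0.6333·0.5712] = 3.9113; exercise value = 0.0000 ≤ continuation, so V_d = 3.9113
Node 0 (S = 35): continuation = 1/1.07·[0.3667·20.1796 + 0.6333·3.9113] = 9.2302; exercise value = 0.0000 ≤ continuation, so V_0 = 9.2302

$9.23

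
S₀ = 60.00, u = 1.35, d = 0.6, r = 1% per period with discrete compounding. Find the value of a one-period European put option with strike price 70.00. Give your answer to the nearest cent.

Risk-neutral probability p = (1 + 0.01 − 0.6)/(1.35 − 0.6) = 0.4100/0.7500 = 0.5467
Terminal stock prices: S_u = 81, S_d = 36
Terminal payoffs (K − S): max(-11, 0) = 0, max(34, 0) = 34
Node 0 (S = 60): V_0 = 1/1.01·[0.5467·0.0000 + 0.4533·34.0000] = 15.2607

15.26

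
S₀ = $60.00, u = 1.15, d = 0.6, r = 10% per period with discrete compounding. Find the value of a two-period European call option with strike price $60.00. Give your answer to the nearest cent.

Risk-neutral probability p = (1 + 0.1 − 0.6)/(1.15 − 0.6) = 0.5000/0.5500 = 0.9091
Terminal stock prices: S_uu = 79.35, S_ud = 41.4, S_dd = 21.6
Terminal payoffs (S − K): max(19.35, 0) = 19.35, max(-18.6, 0) = 0, max(-38.4, 0) = 0
Node u (S = 69): V_u = 1/1.1·[0.9091·19.3500 + 0.0909·0.0000] = 15.9917
Node d (S = 36): V_d = 1/1.1·[0.9091·0.0000 + 0.0909·0.0000] = 0.0000
Node 0 (S = 60): V_0 = 1/1.1·[0.9091·15.9917 + 0.0909·0.0000] = 13.2163

$13.22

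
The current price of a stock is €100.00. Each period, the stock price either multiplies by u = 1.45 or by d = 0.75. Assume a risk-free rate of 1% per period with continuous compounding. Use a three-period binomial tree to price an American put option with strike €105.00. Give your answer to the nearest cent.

Risk-neutral probability p = (e^0.01 − 0.75)/(1.45 − 0.75) = 0.2601/0.7000 = 0.3715
Terminal stock prices: S_uuu = 304.9, S_uud = 157.7, S_udd = 81.56, S_ddd = 42.19
Terminal payoffs (K − S): max(-199.9, 0) = 0, max(-52.69, 0) = 0, max(23.44, 0) = 23.44, max(62.81, 0) = 62.81
Node uu (S = 210.2): continuation = e^(−0.01)·[0.3715·0.0000 + 0.6285·0.0000] = 0.0000; exercise value = 0.0000 ≤ continuation, so V_uu = 0.0000
Node ud (S = 108.8): continuation = e^(−0.01)·[0.3715·0.0000 + 0.6285·23.4375] = 14.5839; exercise value = 0.0000 ≤ continuation, so V_ud = 14.5839
Node dd (S = 56.25): continuation = e^(−0.01)·[0.3715·23.4375 + 0.6285·62.8125] = 47.7052; exercise value = 48.7500 > continuation, so V_dd = 48.7500 (exercise)
Node u (S = 145): continuation = e^(−0.01)·[0.3715·0.0000 + 0.6285·14.5839] = 9.0748; exercise value = 0.0000 ≤ continuation, so V_u = 9.0748
Node d (S = 75): continuation = e^(−0.01)·[0.3715·14.5839 + 0.6285·48.7500] = 35.6985; exercise value = 30.0000 ≤ continuation, so V_d = 35.6985
Node 0 (S = 100): continuation = e^(−0.01)·[0.3715·9.0748 + 0.6285·35.6985] = 25.5510; exercise value = 5.0000 ≤ continuation, so V_0 = 25.5510

€25.55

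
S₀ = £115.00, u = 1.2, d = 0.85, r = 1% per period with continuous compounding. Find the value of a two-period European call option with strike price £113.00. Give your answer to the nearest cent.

£12.87

Risk-neutral probability p = (e^0.01 − 0.85)/(1.2 − 0.85) = 0.1601/0.3500 = 0.4573
Terminal stock prices: S_uu = 165.6, S_ud = 117.3, S_dd = 83.09
Terminal payoffs (S − K): max(52.6, 0) = 52.6, max(4.3, 0) = 4.3, max(-29.91, 0) = 0
Node u (S = 138): V_u = e^(−0.01)·[0.4573·52.6000 + 0.5427·4.3000] = 26.1244
Node d (S = 97.75): V_d = e^(−0.01)·[0.4573·4.3000 + 0.5427·0.0000] = 1.9468
Node 0 (S = 115): V_0 = e^(−0.01)·[0.4573·26.1244 + 0.5427·1.9468] = 12.8735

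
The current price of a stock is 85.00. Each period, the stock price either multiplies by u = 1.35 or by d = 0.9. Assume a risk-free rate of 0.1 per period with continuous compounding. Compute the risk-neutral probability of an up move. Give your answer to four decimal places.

p = 0.4559

Risk-neutral probability p = (e^0.1 − 0.9)/(1.35 − 0.9) = 0.2052/0.4500 = 0.4559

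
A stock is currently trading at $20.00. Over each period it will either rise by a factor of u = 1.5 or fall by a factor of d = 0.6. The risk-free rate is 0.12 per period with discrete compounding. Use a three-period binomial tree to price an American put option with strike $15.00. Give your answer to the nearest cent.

Risk-neutral probability p = (1 + 0.12 − 0.6)/(1.5 − 0.6) = 0.5200/0.9000 = 0.5778
Terminal stock prices: S_uuu = 67.5, S_uud = 27, S_udd = 10.8, S_ddd = 4.32
Terminal payoffs (K − S): max(-52.5, 0) = 0, max(-12, 0) = 0, max(4.2, 0) = 4.2, max(10.68, 0) = 10.68
Node uu (S = 45): continuation = 1/1.12·[0.5778·0.0000 + 0.4222·0.0000] = 0.0000; exercise value = 0.0000 ≤ continuation, so V_uu = 0.0000
Node ud (S = 18): continuation = 1/1.12·[0.5778·0.0000 + 0.4222·4.2000] = 1.5833; exercise value = 0.0000 ≤ continuation, so V_ud = 1.5833
Node dd (S = 7.2): continuation = 1/1.12·[0.5778·4.2000 + 0.4222·10.6800] = 6.1929; exercise value = 7.8000 > continuation, so V_dd = 7.8000 (exercise)
Node u (S = 30): continuation = 1/1.12·[0.5778·0.0000 + 0.4222·1.5833] = 0.5969; exercise value = 0.0000 ≤ continuation, so V_u = 0.5969
Node d (S = 12): continuation = 1/1.12·[0.5778·1.5833 + 0.4222·7.8000] = 3.7573; exercise value = 3.0000 ≤ continuation, so V_d = 3.7573
Node 0 (S = 20): continuation = 1/1.12·[0.5778·0.5969 + 0.4222·3.7573] = 1.7244; exercise value = 0.0000 ≤ continuation, so V_0 = 1.7244

$1.72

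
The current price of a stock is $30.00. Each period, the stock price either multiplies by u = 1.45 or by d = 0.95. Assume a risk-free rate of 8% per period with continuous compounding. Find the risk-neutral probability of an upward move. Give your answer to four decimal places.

Risk-neutral probability p = (e^0.08 − 0.95)/(1.45 − 0.95) = 0.1333/0.5000 = 0.2666

p = 0.2666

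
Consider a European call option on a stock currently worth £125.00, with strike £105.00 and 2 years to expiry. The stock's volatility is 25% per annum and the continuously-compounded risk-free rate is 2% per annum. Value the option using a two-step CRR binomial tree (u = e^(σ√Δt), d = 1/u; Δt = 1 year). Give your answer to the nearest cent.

CRR parameters: u = e^(σ√Δt) = e^(0.25·√1) = 1.2840, d = 1/u = 0.7788
Per-period rate: rΔt = 0.02·1 = 0.02, so R = e^0.02 = 1.0202
Risk-neutral probability p = (e^0.02 − 0.7788)/(1.2840 − 0.7788) = 0.2414/0.5052 = 0.4778
Terminal stock prices: S_uu = 206.1, S_ud = 125, S_dd = 75.82
Terminal payoffs (S − K): max(101.1, 0) = 101.1, max(20, 0) = 20, max(-29.18, 0) = 0
Node u (S = 160.5): V_u = e^(−0.02)·[0.4778·101.0902 + 0.5222·20.0000] = 57.5823
Node d (S = 97.35): V_d = e^(−0.02)·[0.4778·20.0000 + 0.5222·0.0000] = 9.3669
Node 0 (S = 125): V_0 = e^(−0.02)·[0.4778·57.5823 + 0.5222·9.3669] = 31.7630

£31.76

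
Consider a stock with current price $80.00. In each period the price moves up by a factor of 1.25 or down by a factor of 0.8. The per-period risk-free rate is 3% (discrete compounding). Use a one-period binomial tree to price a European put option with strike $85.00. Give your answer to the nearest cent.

Risk-neutral probability p = (1 + 0.03 − 0.8)/(1.25 − 0.8) = 0.2300/0.4500 = 0.5111
Terminal stock prices: S_u = 100, S_d = 64
Terminal payoffs (K − S): max(-15, 0) = 0, max(21, 0) = 21
Node 0 (S = 80): V_0 = 1/1.03·[0.5111·0.0000 + 0.4889·21.0000] = 9.9676

$9.97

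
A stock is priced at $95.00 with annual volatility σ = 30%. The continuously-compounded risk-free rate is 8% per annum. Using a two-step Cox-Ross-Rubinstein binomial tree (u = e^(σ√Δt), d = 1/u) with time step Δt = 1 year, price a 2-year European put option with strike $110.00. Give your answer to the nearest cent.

CRR parameters: u = e^(σ√Δt) = e^(0.3·√1) = 1.3499, d = 1/u = 0.7408
Per-period rate: rΔt = 0.08·1 = 0.08, so R = e^0.08 = 1.0833
Risk-neutral probability p = (e^0.08 − 0.7408)/(1.3499 − 0.7408) = 0.3425/0.6090 = 0.5623
Terminal stock prices: S_uu = 173.1, S_ud = 95, S_dd = 52.14
Terminal payoffs (K − S): max(-63.1, 0) = 0, max(15, 0) = 15, max(57.86, 0) = 57.86
Node u (S = 128.2): V_u = e^(−0.08)·[0.5623·0.0000 + 0.4377·15.0000] = 6.0606
Node d (S = 70.38): V_d = e^(−0.08)·[0.5623·15.0000 + 0.4377·57.8629] = 31.1651
Node 0 (S = 95): V_0 = e^(−0.08)·[0.5623·6.0606 + 0.4377·31.1651] = 15.7378

$15.74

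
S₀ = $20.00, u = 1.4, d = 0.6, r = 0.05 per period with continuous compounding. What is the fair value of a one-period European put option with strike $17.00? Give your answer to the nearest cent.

$2.07

Risk-neutral probability p = (e^0.05 − 0.6)/(1.4 − 0.6) = 0.4513/0.8000 = 0.5641
Terminal stock prices: S_u = 28, S_d = 12
Terminal payoffs (K − S): max(-11, 0) = 0, max(5, 0) = 5
Node 0 (S = 20): V_0 = e^(−0.05)·[0.5641·0.0000 + 0.4359·5.0000] = 2.0733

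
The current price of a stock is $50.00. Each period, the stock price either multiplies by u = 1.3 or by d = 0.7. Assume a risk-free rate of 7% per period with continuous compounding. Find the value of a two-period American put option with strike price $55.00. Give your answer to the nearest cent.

$9.01

Risk-neutral probability p = (e^0.07 − 0.7)/(1.3 − 0.7) = 0.3725/0.6000 = 0.6208
Terminal stock prices: S_uu = 84.5, S_ud = 45.5, S_dd = 24.5
Terminal payoffs (K − S): max(-29.5, 0) = 0, max(9.5, 0) = 9.5, max(30.5, 0) = 30.5
Node u (S = 65): continuation = e^(−0.07)·[0.6208·0.0000 + 0.3792·9.5000] = 3.3584; exercise value = 0.0000 ≤ continuation, so V_u = 3.3584
Node d (S = 35): continuation = e^(−0.07)·[0.6208·9.5000 + 0.3792·30.5000] = 16.2817; exercise value = 20.0000 > continuation, so V_d = 20.0000 (exercise)
Node 0 (S = 50): continuation = e^(−0.07)·[0.6208·3.3584 + 0.3792·20.0000] = 9.0145; exercise value = 5.0000 ≤ continuation, so V_0 = 9.0145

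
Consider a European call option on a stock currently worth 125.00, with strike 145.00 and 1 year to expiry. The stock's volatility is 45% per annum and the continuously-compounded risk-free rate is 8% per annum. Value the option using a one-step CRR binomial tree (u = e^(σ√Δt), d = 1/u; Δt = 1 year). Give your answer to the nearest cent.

CRR parameters: u = e^(σ√Δt) = e^(0.45·√1) = 1.5683, d = 1/u = 0.6376
Per-period rate: rΔt = 0.08·1 = 0.08, so R = e^0.08 = 1.0833
Risk-neutral probability p = (e^0.08 − 0.6376)/(1.5683 − 0.6376) = 0.4457/0.9307 = 0.4789
Terminal stock prices: S_u = 196, S_d = 79.7
Terminal payoffs (S − K): max(51.04, 0) = 51.04, max(-65.3, 0) = 0
Node 0 (S = 125): V_0 = e^(−0.08)·[0.4789·51.0390 + 0.5211·0.0000] = 22.5610

22.56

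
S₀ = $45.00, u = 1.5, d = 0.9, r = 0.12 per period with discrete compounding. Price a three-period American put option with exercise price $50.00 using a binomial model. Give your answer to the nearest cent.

$5.37

Risk-neutral probability p = (1 + 0.12 − 0.9)/(1.5 − 0.9) = 0.2200/0.6000 = 0.3667
Terminal stock prices: S_uuu = 151.9, S_uud = 91.12, S_udd = 54.68, S_ddd = 32.81
Terminal payoffs (K − S): max(-101.9, 0) = 0, max(-41.12, 0) = 0, max(-4.675, 0) = 0, max(17.19, 0) = 17.19
Node uu (S = 101.2): continuation = 1/1.12·[0.3667·0.0000 + 0.6333·0.0000] = 0.0000; exercise value = 0.0000 ≤ continuation, so V_uu = 0.0000
Node ud (S = 60.75): continuation = 1/1.12·[0.3667·0.0000 + 0.6333·0.0000] = 0.0000; exercise value = 0.0000 ≤ continuation, so V_ud = 0.0000
Node dd (S = 36.45): continuation = 1/1.12·[0.3667·0.0000 + 0.6333·17.1950] = 9.7234; exercise value = 13.5500 > continuation, so V_dd = 13.5500 (exercise)
Node u (S = 67.5): continuation = 1/1.12·[0.3667·0.0000 + 0.6333·0.0000] = 0.0000; exercise value = 0.0000 ≤ continuation, so V_u = 0.0000
Node d (S = 40.5): continuation = 1/1.12·[0.3667·0.0000 + 0.6333·13.5500] = 7.6622; exercise value = 9.5000 > continuation, so V_d = 9.5000 (exercise)
Node 0 (S = 45): continuation = 1/1.12·[0.3667·0.0000 + 0.6333·9.5000] = 5.3720; exercise value = 5.0000 ≤ continuation, so V_0 = 5.3720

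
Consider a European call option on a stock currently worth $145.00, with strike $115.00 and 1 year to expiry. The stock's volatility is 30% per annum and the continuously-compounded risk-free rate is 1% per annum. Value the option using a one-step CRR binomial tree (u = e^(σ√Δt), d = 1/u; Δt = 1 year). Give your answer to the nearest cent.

CRR parameters: u = e^(σ√Δt) = e^(0.3·√1) = 1.3499, d = 1/u = 0.7408
Per-period rate: rΔt = 0.01·1 = 0.01, so R = e^0.01 = 1.0101
Risk-neutral probability p = (e^0.01 − 0.7408)/(1.3499 − 0.7408) = 0.2692/0.6090 = 0.4421
Terminal stock prices: S_u = 195.7, S_d = 107.4
Terminal payoffs (S − K): max(80.73, 0) = 80.73, max(-7.581, 0) = 0
Node 0 (S = 145): V_0 = e^(−0.01)·[0.4421·80.7295 + 0.5579·0.0000] = 35.3321

$35.33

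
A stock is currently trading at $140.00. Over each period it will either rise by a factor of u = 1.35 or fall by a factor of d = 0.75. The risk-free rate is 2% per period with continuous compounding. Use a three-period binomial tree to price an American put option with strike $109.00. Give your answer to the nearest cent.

$9.47

Risk-neutral probability p = (e^0.02 − 0.75)/(1.35 − 0.75) = 0.2702/0.6000 = 0.4503
Terminal stock prices: S_uuu = 344.5, S_uud = 191.4, S_udd = 106.3, S_ddd = 59.06
Terminal payoffs (K − S): max(-235.5, 0) = 0, max(-82.36, 0) = 0, max(2.688, 0) = 2.688, max(49.94, 0) = 49.94
Node uu (S = 255.2): continuation = e^(−0.02)·[0.4503·0.0000 + 0.5497·0.0000] = 0.0000; exercise value = 0.0000 ≤ continuation, so V_uu = 0.0000
Node ud (S = 141.8): continuation = e^(−0.02)·[0.4503·0.0000 + 0.5497·2.6875] = 1.4480; exercise value = 0.0000 ≤ continuation, so V_ud = 1.4480
Node dd (S = 78.75): continuation = e^(−0.02)·[0.4503·2.6875 + 0.5497·49.9375] = 28.0917; exercise value = 30.2500 > continuation, so V_dd = 30.2500 (exercise)
Node u (S = 189): continuation = e^(−0.02)·[0.4503·0.0000 + 0.5497·1.4480] = 0.7801; exercise value = 0.0000 ≤ continuation, so V_u = 0.7801
Node d (S = 105): continuation = e^(−0.02)·[0.4503·1.4480 + 0.5497·30.2500] = 16.9373; exercise value = 4.0000 ≤ continuation, so V_d = 16.9373
Node 0 (S = 140): continuation = e^(−0.02)·[0.4503·0.7801 + 0.5497·16.9373] = 9.4698; exercise value = 0.0000 ≤ continuation, so V_0 = 9.4698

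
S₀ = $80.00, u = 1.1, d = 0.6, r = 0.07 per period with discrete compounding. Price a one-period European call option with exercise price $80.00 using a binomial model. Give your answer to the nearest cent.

$7.03

Risk-neutral probability p = (1 + 0.07 − 0.6)/(1.1 − 0.6) = 0.4700/0.5000 = 0.9400
Terminal stock prices: S_u = 88, S_d = 48
Terminal payoffs (S − K): max(8, 0) = 8, max(-32, 0) = 0
Node 0 (S = 80): V_0 = 1/1.07·[0.9400·8.0000 + 0.0600·0.0000] = 7.0280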